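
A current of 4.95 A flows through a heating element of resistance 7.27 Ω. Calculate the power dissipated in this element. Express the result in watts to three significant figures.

178 W

Knowing I and R, the power is just I²R — no need to find V first.
P = (4.950 A)² × 7.27 Ω = 178.1 W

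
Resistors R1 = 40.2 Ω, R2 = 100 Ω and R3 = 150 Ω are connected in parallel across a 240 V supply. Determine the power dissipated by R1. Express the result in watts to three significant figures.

The supply voltage appears across each parallel branch — just use P = V²/R1.
P_R1 = V² / R1 = (240)² / 40.2 Ω = 1433 W

1430 W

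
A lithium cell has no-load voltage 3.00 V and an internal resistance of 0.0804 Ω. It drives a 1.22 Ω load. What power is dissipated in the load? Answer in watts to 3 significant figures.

6.49 W

Load and internal resistance form a series loop — compute the loop current, then the load power via I²R.
I = ε / (r + R) = 3.00 / (0.0804 + 1.22) = 2.307 A
P_load = I² R = (2.307)² × 1.22 = 6.493 W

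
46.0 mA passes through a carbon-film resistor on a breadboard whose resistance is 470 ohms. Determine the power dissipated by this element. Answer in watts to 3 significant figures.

0.995 W

Current and resistance are given, so P = I²R is the direct form.
P = (0.04600 A)² × 470 Ω = 0.9945 W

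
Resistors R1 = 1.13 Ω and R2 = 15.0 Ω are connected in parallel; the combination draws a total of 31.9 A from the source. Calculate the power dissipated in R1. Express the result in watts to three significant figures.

994 W

Only the total current is stated, so first find the parallel equivalent to get the voltage across the combination.
1/R_eq = 1/1.13 + 1/15.0 ⇒ R_eq = 1.051 Ω
V = I_total × R_eq = 31.90 × 1.051 = 33.52 V
P_R1 = V² / R1 = (33.52)² / 1.13 = 994.4 W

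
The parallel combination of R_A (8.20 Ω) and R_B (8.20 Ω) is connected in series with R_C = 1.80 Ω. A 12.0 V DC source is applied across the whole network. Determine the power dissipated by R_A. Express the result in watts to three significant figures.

Collapse the R_A‖R_B pair into one equivalent R_p; then R_p and R_C form a series string.
R_p = (8.20×8.20)/(8.20+8.20) = 4.100 Ω
R_total = R_p + 1.80 = 4.100 + 1.80 = 5.900 Ω
I = V / R_total = 12.0 / 5.900 = 2.034 A
Voltage across the parallel pair: V_p = I × R_p = 2.034 × 4.100 = 8.339 V
R_A sits across V_p; its power is V_p²/R.
P_R_A = (8.339)² / 8.20 = 8.480 W

8.48 W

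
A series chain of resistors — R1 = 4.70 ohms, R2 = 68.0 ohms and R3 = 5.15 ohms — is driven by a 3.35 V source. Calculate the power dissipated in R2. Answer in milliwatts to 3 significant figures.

The current is common to all series resistors; compute it, then apply P = I²R for the target.
R_total = 4.70 + 68.0 + 5.15 = 77.85 Ω
I = V / R_total = 3.35 / 77.85 = 0.04303 A
P_R2 = I² × R2 = (0.04303)² × 68.0 = 0.1259 W

126 mW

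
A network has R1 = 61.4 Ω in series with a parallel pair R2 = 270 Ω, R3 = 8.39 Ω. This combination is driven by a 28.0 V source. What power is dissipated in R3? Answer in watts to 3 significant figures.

Collapse R2‖R3 to a single equivalent, reducing the network to two series elements.
R_p = (270×8.39)/(270+8.39) = 8.137 Ω
R_total = 61.4 + 8.137 = 69.54 Ω
I = V / R_total = 28.0 / 69.54 = 0.4027 A
Voltage across the parallel pair: V_p = I × R_p = 0.4027 × 8.137 = 3.277 V
With V_p across R3, its power is V_p²/R3.
P_R3 = (3.277)² / 8.39 = 1.280 W

1.28 W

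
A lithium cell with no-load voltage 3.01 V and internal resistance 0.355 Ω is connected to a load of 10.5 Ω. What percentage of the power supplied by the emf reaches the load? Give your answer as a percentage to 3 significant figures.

η = P_load/(P_load+P_int) = I²R/(I²R+I²r) = R/(R+r) — the I² cancels for series elements.
η = R / (R + r) = 10.5 / (10.5 + 0.355) = 0.9673

96.7 %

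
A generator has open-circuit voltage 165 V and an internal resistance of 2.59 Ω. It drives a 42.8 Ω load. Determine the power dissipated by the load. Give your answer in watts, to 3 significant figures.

Find the circuit current first, then P = I²R for the load (series elements share I).
I = ε / (r + R) = 165 / (2.59 + 42.8) = 3.635 A
P_load = I² R = (3.635)² × 42.8 = 565.6 W

566 W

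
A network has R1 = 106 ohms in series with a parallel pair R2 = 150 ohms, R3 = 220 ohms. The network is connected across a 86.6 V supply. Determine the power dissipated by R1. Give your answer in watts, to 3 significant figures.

20.9 W

Collapse R2‖R3 to a single equivalent, reducing the network to two series elements.
R_p = (150×220)/(150+220) = 89.19 Ω
R_total = 106 + 89.19 = 195.2 Ω
I = V / R_total = 86.6 / 195.2 = 0.4437 A
R1 is in the main series path, so its power is I²R1.
P_R1 = (0.4437)² × 106 = 20.87 W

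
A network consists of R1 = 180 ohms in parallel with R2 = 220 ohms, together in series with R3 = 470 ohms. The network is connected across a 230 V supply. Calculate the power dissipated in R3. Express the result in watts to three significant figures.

76.8 W

Combine R1 and R2 into their parallel equivalent first, reducing the network to two series resistors.
R_p = (180×220)/(180+220) = 99.00 Ω
R_total = R_p + 470 = 99.00 + 470 = 569.0 Ω
I = V / R_total = 230 / 569.0 = 0.4042 A
All the supply current flows through R3; use P = I²R3.
P_R3 = (0.4042)² × 470 = 76.79 W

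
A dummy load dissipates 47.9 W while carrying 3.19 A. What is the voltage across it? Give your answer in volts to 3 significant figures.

From P = V I = I²R = V²/R, with the two given quantities we get V = P / I.
V = 47.9 / 3.190 = 15.02 V

15.0 V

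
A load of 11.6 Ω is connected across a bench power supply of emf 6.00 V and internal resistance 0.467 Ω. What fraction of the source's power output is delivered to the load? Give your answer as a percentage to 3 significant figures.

96.1 %

Efficiency is P_load / P_total. With a series r and R sharing the same I, P = I²R for each, so η = R/(R+r).
η = R / (R + r) = 11.6 / (11.6 + 0.467) = 0.9613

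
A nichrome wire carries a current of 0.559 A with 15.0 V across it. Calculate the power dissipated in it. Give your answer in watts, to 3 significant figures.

Since both terminal voltage and current are stated, P = V I gives the power in one step.
P = 15.0 V × 0.5590 A = 8.385 W

8.39 W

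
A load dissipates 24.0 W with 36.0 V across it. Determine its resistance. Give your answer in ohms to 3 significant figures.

54.0 Ω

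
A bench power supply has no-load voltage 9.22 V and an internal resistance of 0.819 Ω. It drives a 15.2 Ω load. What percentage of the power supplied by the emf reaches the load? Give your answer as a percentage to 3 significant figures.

The source delivers εI, of which I²R reaches the load and I²r is lost; since I is common, η = R/(R+r).
η = R / (R + r) = 15.2 / (15.2 + 0.819) = 0.9489

94.9 %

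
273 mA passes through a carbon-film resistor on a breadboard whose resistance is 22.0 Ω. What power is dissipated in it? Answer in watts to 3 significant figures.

1.64 W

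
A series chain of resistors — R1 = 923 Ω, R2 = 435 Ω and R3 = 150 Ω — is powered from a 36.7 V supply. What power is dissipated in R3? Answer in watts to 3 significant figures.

Since the resistors are in series they all carry the loop current I = V/R_total; the power in any one is I²R.
R_total = 923 + 435 + 150 = 1508 Ω
I = V / R_total = 36.7 / 1508 = 0.02434 A
P_R3 = I² × R3 = (0.02434)² × 150 = 0.08884 W

0.0888 W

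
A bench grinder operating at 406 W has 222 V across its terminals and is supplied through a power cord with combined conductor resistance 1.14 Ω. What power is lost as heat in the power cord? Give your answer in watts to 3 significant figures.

Line loss is just I²R for the cable — we know both I and R_line directly.
I = P / V = 406 / 222 = 1.829 A through the power cord.
P_line = I² R_line = (1.829)² × 1.14 = 3.813 W

3.81 W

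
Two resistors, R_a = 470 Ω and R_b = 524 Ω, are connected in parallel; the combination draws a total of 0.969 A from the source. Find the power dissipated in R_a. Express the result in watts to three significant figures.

The branches share the same voltage, but only the total current is given — find V from the equivalent resistance first.
1/R_eq = 1/470 + 1/524 ⇒ R_eq = 247.8 Ω
V = I_total × R_eq = 0.9690 × 247.8 = 240.1 V
P_R_a = V² / R_a = (240.1)² / 470 = 122.6 W

123 W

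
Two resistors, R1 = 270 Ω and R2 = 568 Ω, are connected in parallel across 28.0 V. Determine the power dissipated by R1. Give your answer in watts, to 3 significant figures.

2.90 W

Parallel branches share the same voltage; P = V²/R gives the branch power in one step.
P_R1 = V² / R1 = (28.0)² / 270 Ω = 2.904 W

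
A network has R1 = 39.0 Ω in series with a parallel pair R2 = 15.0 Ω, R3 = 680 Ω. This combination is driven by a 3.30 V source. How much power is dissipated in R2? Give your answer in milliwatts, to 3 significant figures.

54.3 mW

First combine the parallel branches into one equivalent R_p, then R1 + R_p is a series pair.
R_p = (15.0×680)/(15.0+680) = 14.68 Ω
R_total = 39.0 + 14.68 = 53.68 Ω
I = V / R_total = 3.30 / 53.68 = 0.06148 A
Voltage across the parallel pair: V_p = I × R_p = 0.06148 × 14.68 = 0.9023 V
R2 is across V_p, so use P = V²/R for that branch.
P_R2 = (0.9023)² / 15.0 = 0.05428 W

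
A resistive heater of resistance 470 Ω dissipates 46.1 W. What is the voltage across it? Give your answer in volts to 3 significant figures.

Inverting the appropriate power form: V = √(P R).
V = √(46.1 × 470) = 147.2 V

147 V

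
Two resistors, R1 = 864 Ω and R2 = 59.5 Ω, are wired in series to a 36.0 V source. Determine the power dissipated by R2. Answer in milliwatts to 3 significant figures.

Every series element carries the same I. Get I from the total resistance, then P = I² × R2.
R_total = 864 + 59.5 = 923.5 Ω
I = V / R_total = 36.0 / 923.5 = 0.03898 A
P_R2 = I² × R2 = (0.03898)² × 59.5 = 0.09042 W

90.4 mW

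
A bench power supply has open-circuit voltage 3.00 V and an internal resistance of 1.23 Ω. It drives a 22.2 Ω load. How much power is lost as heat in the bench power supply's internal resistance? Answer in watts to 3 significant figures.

The source's internal resistance is just another series element carrying I; its dissipation is I²r.
I = ε / (r + R) = 3.00 / (1.23 + 22.2) = 0.1280 A
P_int = I² r = (0.1280)² × 1.23 = 0.02017 W

0.0202 W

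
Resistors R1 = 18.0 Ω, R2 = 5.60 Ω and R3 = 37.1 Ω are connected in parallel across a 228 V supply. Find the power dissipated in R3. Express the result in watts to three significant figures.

1400 W

Every branch has 228 V across it, so for R3 the power is simply V²/R.
P_R3 = V² / R3 = (228)² / 37.1 Ω = 1401 W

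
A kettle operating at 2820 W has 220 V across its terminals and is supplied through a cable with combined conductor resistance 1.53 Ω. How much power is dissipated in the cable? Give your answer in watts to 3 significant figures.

Line loss is just I²R for the cable — we know both I and R_line directly.
I = P / V = 2820 / 220 = 12.82 A through the cable.
P_line = I² R_line = (12.82)² × 1.53 = 251.4 W

251 W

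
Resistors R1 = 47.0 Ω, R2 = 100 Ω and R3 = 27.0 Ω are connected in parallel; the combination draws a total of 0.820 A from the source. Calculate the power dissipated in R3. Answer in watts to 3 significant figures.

5.34 W

Only the total current is stated, so first find the parallel equivalent to get the voltage across the combination.
1/R_eq = 1/47.0 + 1/100 + 1/27.0 ⇒ R_eq = 14.64 Ω
V = I_total × R_eq = 0.8200 × 14.64 = 12.00 V
P_R3 = V² / R3 = (12.00)² / 27.0 = 5.336 W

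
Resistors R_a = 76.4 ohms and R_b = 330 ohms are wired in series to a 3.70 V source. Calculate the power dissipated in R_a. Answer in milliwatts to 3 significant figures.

6.33 mW

In a series string the same current flows through every resistor — find that current, then P = I²R for the one we want.
R_total = 76.4 + 330 = 406.4 Ω
I = V / R_total = 3.70 / 406.4 = 0.009104 A
P_R_a = I² × R_a = (0.009104)² × 76.4 = 0.006333 W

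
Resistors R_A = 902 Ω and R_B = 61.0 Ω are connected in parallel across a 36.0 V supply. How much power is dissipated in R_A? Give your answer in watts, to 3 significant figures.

1.44 W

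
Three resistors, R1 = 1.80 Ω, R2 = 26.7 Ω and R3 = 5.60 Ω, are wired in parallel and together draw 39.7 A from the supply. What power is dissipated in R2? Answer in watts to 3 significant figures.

99.2 W

Parallel branches share V, not I — compute V via R_eq, then use V²/R for the target branch.
1/R_eq = 1/1.80 + 1/26.7 + 1/5.60 ⇒ R_eq = 1.296 Ω
V = I_total × R_eq = 39.70 × 1.296 = 51.45 V
P_R2 = V² / R2 = (51.45)² / 26.7 = 99.15 W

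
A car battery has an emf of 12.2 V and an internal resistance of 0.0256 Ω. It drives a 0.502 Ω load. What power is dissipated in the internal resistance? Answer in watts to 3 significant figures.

13.7 W

The internal resistance carries the same current as the load; P_int = I²r.
I = ε / (r + R) = 12.2 / (0.0256 + 0.502) = 23.12 A
P_int = I² r = (23.12)² × 0.0256 = 13.69 W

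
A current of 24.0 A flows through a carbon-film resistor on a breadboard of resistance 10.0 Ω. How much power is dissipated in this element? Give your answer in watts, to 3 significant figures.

5760 W

With I and R stated, P = I²R applies in one step.
P = (24.00 A)² × 10.0 Ω = 5760 W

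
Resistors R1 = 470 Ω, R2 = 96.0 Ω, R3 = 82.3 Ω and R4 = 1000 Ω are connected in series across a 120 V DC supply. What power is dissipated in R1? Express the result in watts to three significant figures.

The current is common to all series resistors; compute it, then apply P = I²R for the target.
R_total = 470 + 96.0 + 82.3 + 1000 = 1648 Ω
I = V / R_total = 120 / 1648 = 0.07280 A
P_R1 = I² × R1 = (0.07280)² × 470 = 2.491 W

2.49 W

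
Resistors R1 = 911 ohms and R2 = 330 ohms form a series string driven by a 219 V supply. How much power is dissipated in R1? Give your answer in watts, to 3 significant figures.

28.4 W

Series elements share the same current, so find I first, then use P = I²R.
R_total = 911 + 330 = 1241 Ω
I = V / R_total = 219 / 1241 = 0.1765 A
P_R1 = I² × R1 = (0.1765)² × 911 = 28.37 W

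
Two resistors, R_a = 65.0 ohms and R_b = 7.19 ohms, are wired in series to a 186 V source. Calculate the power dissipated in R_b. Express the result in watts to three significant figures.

In a series string the same current flows through every resistor — find that current, then P = I²R for the one we want.
R_total = 65.0 + 7.19 = 72.19 Ω
I = V / R_total = 186 / 72.19 = 2.577 A
P_R_b = I² × R_b = (2.577)² × 7.19 = 47.73 W

47.7 W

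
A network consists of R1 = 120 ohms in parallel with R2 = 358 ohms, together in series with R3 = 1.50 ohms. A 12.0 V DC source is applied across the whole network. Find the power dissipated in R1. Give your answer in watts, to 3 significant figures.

Collapse the R1‖R2 pair into one equivalent R_p; then R_p and R3 form a series string.
R_p = (120×358)/(120+358) = 89.87 Ω
R_total = R_p + 1.50 = 89.87 + 1.50 = 91.37 Ω
I = V / R_total = 12.0 / 91.37 = 0.1313 A
Voltage across the parallel pair: V_p = I × R_p = 0.1313 × 89.87 = 11.80 V
R1 has V_p across it, so P = V_p²/R1.
P_R1 = (11.80)² / 120 = 1.161 W

1.16 W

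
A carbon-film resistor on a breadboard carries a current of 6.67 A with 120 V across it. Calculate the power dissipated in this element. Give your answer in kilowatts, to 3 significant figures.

With V and I both given, power follows immediately from P = V I.
P = 120 V × 6.670 A = 800.4 W

0.800 kW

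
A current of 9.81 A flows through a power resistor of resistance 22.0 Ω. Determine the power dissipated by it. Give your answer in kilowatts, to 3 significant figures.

With I and R stated, P = I²R applies in one step.
P = (9.810 A)² × 22.0 Ω = 2117 W

2.12 kW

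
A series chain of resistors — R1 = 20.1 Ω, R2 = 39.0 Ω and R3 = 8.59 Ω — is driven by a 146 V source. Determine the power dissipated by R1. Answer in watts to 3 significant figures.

In a series string the same current flows through every resistor — find that current, then P = I²R for the one we want.
R_total = 20.1 + 39.0 + 8.59 = 67.69 Ω
I = V / R_total = 146 / 67.69 = 2.157 A
P_R1 = I² × R1 = (2.157)² × 20.1 = 93.51 W

93.5 W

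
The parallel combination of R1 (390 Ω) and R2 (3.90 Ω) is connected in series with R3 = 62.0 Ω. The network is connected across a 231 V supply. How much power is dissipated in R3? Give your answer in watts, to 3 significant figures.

763 W

Collapse the R1‖R2 pair into one equivalent R_p; then R_p and R3 form a series string.
R_p = (390×3.90)/(390+3.90) = 3.861 Ω
R_total = R_p + 62.0 = 3.861 + 62.0 = 65.86 Ω
I = V / R_total = 231 / 65.86 = 3.507 A
All the supply current flows through R3; use P = I²R3.
P_R3 = (3.507)² × 62.0 = 762.7 W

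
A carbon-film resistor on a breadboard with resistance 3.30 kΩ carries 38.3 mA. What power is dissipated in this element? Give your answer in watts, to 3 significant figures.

4.84 W

Current and resistance are given, so P = I²R is the direct form.
P = (0.03830 A)² × 3300 Ω = 4.841 W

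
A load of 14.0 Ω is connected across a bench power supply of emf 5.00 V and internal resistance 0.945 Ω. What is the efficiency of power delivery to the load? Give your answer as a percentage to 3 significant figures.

93.7 %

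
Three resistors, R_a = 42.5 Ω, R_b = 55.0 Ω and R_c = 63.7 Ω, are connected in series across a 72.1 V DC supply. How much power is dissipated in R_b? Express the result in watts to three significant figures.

11.0 W

Series elements share the same current, so find I first, then use P = I²R.
R_total = 42.5 + 55.0 + 63.7 = 161.2 Ω
I = V / R_total = 72.1 / 161.2 = 0.4473 A
P_R_b = I² × R_b = (0.4473)² × 55.0 = 11.00 W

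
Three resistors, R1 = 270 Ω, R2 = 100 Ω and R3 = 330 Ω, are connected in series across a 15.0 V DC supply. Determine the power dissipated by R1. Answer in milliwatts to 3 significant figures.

124 mW

Series elements share the same current, so find I first, then use P = I²R.
R_total = 270 + 100 + 330 = 700.0 Ω
I = V / R_total = 15.0 / 700.0 = 0.02143 A
P_R1 = I² × R1 = (0.02143)² × 270 = 0.1240 W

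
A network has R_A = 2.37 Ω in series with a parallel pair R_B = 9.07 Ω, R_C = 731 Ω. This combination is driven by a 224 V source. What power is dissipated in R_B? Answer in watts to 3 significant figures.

3460 W

Reduce the parallel pair to R_p first; the network is then a simple series string.
R_p = (9.07×731)/(9.07+731) = 8.959 Ω
R_total = 2.37 + 8.959 = 11.33 Ω
I = V / R_total = 224 / 11.33 = 19.77 A
Voltage across the parallel pair: V_p = I × R_p = 19.77 × 8.959 = 177.1 V
R_B is across V_p, so use P = V²/R for that branch.
P_R_B = (177.1)² / 9.07 = 3460 W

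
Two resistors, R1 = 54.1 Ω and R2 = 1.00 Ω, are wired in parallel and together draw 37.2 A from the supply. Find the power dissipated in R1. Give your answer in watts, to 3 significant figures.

Only the total current is stated, so first find the parallel equivalent to get the voltage across the combination.
1/R_eq = 1/54.1 + 1/1.00 ⇒ R_eq = 0.9819 Ω
V = I_total × R_eq = 37.20 × 0.9819 = 36.52 V
P_R1 = V² / R1 = (36.52)² / 54.1 = 24.66 W

24.7 W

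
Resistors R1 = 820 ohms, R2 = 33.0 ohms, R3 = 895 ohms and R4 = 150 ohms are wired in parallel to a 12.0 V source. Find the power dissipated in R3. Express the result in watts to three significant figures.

0.161 W

The supply voltage appears across each parallel branch — just use P = V²/R3.
P_R3 = V² / R3 = (12.0)² / 895 Ω = 0.1609 W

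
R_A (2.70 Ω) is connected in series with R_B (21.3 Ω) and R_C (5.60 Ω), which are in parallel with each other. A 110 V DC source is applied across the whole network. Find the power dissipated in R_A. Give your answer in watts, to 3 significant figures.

642 W

Replace R_B and R_C with their parallel equivalent so the circuit becomes R_A in series with R_p.
R_p = (21.3×5.60)/(21.3+5.60) = 4.434 Ω
R_total = 2.70 + 4.434 = 7.134 Ω
I = V / R_total = 110 / 7.134 = 15.42 A
The full supply current passes through R_A: P = I²R.
P_R_A = (15.42)² × 2.70 = 641.9 W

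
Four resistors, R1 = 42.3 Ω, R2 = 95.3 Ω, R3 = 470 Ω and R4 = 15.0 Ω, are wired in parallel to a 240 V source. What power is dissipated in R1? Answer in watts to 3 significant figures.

1360 W

Every branch has 240 V across it, so for R1 the power is simply V²/R.
P_R1 = V² / R1 = (240)² / 42.3 Ω = 1362 W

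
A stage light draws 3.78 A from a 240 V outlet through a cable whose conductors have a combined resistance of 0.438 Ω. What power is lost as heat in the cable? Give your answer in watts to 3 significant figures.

The cable and load are in series, so the same current flows in both; the loss is I²R_line.
The cable carries the full 3.78 A.
P_line = I² R_line = (3.780)² × 0.438 = 6.258 W

6.26 W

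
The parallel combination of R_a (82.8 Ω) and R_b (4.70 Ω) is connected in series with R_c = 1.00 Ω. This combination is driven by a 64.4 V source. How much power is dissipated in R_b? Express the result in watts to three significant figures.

588 W

Collapse the R_a‖R_b pair into one equivalent R_p; then R_p and R_c form a series string.
R_p = (82.8×4.70)/(82.8+4.70) = 4.448 Ω
R_total = R_p + 1.00 = 4.448 + 1.00 = 5.448 Ω
I = V / R_total = 64.4 / 5.448 = 11.82 A
Voltage across the parallel pair: V_p = I × R_p = 11.82 × 4.448 = 52.58 V
R_b sits across V_p; its power is V_p²/R.
P_R_b = (52.58)² / 4.70 = 588.2 W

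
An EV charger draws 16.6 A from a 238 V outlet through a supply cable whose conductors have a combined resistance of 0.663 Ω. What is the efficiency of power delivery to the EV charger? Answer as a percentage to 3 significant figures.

95.4 %

The supply cable carries the full 16.6 A.
P_line = I² R_line = (16.60)² × 0.663 = 182.7 W
P_source = V I = 238 × 16.60 = 3951 W; P_load = 3768 W
η = P_load / P_source = 3768 / 3951 = 0.9538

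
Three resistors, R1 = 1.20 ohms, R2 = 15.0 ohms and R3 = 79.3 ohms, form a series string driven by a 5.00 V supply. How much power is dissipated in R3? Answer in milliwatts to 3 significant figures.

217 mW

Series elements share the same current, so find I first, then use P = I²R.
R_total = 1.20 + 15.0 + 79.3 = 95.50 Ω
I = V / R_total = 5.00 / 95.50 = 0.05236 A
P_R3 = I² × R3 = (0.05236)² × 79.3 = 0.2174 W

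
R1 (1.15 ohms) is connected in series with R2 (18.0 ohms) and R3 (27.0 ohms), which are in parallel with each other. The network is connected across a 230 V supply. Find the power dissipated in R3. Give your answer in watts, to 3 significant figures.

First combine the parallel branches into one equivalent R_p, then R1 + R_p is a series pair.
R_p = (18.0×27.0)/(18.0+27.0) = 10.80 Ω
R_total = 1.15 + 10.80 = 11.95 Ω
I = V / R_total = 230 / 11.95 = 19.25 A
Voltage across the parallel pair: V_p = I × R_p = 19.25 × 10.80 = 207.9 V
R3 is across V_p, so use P = V²/R for that branch.
P_R3 = (207.9)² / 27.0 = 1600 W

1600 W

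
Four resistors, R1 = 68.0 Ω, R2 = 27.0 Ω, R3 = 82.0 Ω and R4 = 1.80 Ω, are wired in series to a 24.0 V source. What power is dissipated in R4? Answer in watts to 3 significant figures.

The current is common to all series resistors; compute it, then apply P = I²R for the target.
R_total = 68.0 + 27.0 + 82.0 + 1.80 = 178.8 Ω
I = V / R_total = 24.0 / 178.8 = 0.1342 A
P_R4 = I² × R4 = (0.1342)² × 1.80 = 0.03243 W

0.0324 W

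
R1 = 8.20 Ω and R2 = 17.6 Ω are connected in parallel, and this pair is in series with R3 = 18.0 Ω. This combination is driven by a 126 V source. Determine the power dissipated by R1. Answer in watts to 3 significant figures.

109 W

Combine R1 and R2 into their parallel equivalent first, reducing the network to two series resistors.
R_p = (8.20×17.6)/(8.20+17.6) = 5.594 Ω
R_total = R_p + 18.0 = 5.594 + 18.0 = 23.59 Ω
I = V / R_total = 126 / 23.59 = 5.340 A
Voltage across the parallel pair: V_p = I × R_p = 5.340 × 5.594 = 29.87 V
R1 has V_p across it, so P = V_p²/R1.
P_R1 = (29.87)² / 8.20 = 108.8 W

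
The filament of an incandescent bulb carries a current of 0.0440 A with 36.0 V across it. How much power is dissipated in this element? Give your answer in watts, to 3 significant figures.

With V and I both given, power follows immediately from P = V I.
P = 36.0 V × 0.04400 A = 1.584 W

1.58 W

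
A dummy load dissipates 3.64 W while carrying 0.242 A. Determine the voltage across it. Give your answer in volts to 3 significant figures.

From P = V I = I²R = V²/R, with the two given quantities we get V = P / I.
V = 3.64 / 0.2420 = 15.04 V

15.0 V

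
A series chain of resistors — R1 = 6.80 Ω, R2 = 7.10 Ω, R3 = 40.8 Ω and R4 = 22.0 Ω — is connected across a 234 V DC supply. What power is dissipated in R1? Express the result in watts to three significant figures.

The current is common to all series resistors; compute it, then apply P = I²R for the target.
R_total = 6.80 + 7.10 + 40.8 + 22.0 = 76.70 Ω
I = V / R_total = 234 / 76.70 = 3.051 A
P_R1 = I² × R1 = (3.051)² × 6.80 = 63.29 W

63.3 W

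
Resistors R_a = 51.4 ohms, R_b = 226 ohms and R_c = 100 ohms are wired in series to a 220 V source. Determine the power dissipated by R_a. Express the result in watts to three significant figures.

Since the resistors are in series they all carry the loop current I = V/R_total; the power in any one is I²R.
R_total = 51.4 + 226 + 100 = 377.4 Ω
I = V / R_total = 220 / 377.4 = 0.5829 A
P_R_a = I² × R_a = (0.5829)² × 51.4 = 17.47 W

17.5 W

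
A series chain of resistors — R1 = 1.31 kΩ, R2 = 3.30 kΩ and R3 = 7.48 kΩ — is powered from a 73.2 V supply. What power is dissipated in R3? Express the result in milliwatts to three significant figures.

274 mW

The current is common to all series resistors; compute it, then apply P = I²R for the target.
R_total = (1.31 + 3.30 + 7.48) kΩ = 12090 Ω
I = V / R_total = 73.2 / 12090 = 0.006055 A
P_R3 = I² × R3 = (0.006055)² × 7480 = 0.2742 W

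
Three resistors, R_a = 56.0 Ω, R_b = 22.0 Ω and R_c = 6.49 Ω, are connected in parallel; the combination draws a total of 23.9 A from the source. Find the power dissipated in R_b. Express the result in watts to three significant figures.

Only the total current is stated, so first find the parallel equivalent to get the voltage across the combination.
1/R_eq = 1/56.0 + 1/22.0 + 1/6.49 ⇒ R_eq = 4.600 Ω
V = I_total × R_eq = 23.90 × 4.600 = 109.9 V
P_R_b = V² / R_b = (109.9)² / 22.0 = 549.4 W

549 W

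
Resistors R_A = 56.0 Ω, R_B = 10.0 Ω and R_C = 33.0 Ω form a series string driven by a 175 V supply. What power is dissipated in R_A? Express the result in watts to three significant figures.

175 W

Series elements share the same current, so find I first, then use P = I²R.
R_total = 56.0 + 10.0 + 33.0 = 99.00 Ω
I = V / R_total = 175 / 99.00 = 1.768 A
P_R_A = I² × R_A = (1.768)² × 56.0 = 175.0 W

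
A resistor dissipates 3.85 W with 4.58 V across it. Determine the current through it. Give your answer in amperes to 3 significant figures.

Rearranging the power relation for the two known quantities gives I = P / V.
I = 3.85 / 4.58 = 0.8406 A

0.841 A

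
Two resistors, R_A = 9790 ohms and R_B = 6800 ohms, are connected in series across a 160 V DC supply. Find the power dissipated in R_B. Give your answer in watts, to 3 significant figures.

0.632 W

The current is common to all series resistors; compute it, then apply P = I²R for the target.
R_total = 9790 + 6800 = 16590 Ω
I = V / R_total = 160 / 16590 = 0.009644 A
P_R_B = I² × R_B = (0.009644)² × 6800 = 0.6325 W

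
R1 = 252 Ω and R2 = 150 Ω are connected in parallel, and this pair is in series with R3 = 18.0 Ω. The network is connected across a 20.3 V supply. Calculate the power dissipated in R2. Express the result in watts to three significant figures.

Collapse the R1‖R2 pair into one equivalent R_p; then R_p and R3 form a series string.
R_p = (252×150)/(252+150) = 94.03 Ω
R_total = R_p + 18.0 = 94.03 + 18.0 = 112.0 Ω
I = V / R_total = 20.3 / 112.0 = 0.1812 A
Voltage across the parallel pair: V_p = I × R_p = 0.1812 × 94.03 = 17.04 V
R2 sits across V_p; its power is V_p²/R.
P_R2 = (17.04)² / 150 = 1.935 W

1.94 W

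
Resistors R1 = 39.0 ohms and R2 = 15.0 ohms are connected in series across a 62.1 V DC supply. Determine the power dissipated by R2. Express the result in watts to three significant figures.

In a series string the same current flows through every resistor — find that current, then P = I²R for the one we want.
R_total = 39.0 + 15.0 = 54.00 Ω
I = V / R_total = 62.1 / 54.00 = 1.150 A
P_R2 = I² × R2 = (1.150)² × 15.0 = 19.84 W

19.8 W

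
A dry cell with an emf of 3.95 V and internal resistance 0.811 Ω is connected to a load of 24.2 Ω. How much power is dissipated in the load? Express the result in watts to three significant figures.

With r and R in series, I = ε/(r+R); the load dissipates I²R.
I = ε / (r + R) = 3.95 / (0.811 + 24.2) = 0.1579 A
P_load = I² R = (0.1579)² × 24.2 = 0.6036 W

0.604 W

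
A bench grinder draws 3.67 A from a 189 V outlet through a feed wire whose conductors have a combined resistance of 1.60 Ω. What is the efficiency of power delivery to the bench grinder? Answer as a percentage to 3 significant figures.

96.9 %

The feed wire carries the full 3.67 A.
P_line = I² R_line = (3.670)² × 1.60 = 21.55 W
P_source = V I = 189 × 3.670 = 693.6 W; P_load = 672.1 W
η = P_load / P_source = 672.1 / 693.6 = 0.9689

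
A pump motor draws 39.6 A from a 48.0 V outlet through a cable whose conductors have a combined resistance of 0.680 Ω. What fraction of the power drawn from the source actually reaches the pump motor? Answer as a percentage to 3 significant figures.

The cable carries the full 39.6 A.
P_line = I² R_line = (39.60)² × 0.680 = 1066 W
P_source = V I = 48.0 × 39.60 = 1901 W; P_load = 834.5 W
η = P_load / P_source = 834.5 / 1901 = 0.4390

43.9 %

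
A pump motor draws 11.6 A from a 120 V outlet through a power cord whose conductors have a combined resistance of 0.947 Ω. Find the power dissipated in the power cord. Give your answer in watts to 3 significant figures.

127 W

Line loss is just I²R for the cable — we know both I and R_line directly.
The power cord carries the full 11.6 A.
P_line = I² R_line = (11.60)² × 0.947 = 127.4 W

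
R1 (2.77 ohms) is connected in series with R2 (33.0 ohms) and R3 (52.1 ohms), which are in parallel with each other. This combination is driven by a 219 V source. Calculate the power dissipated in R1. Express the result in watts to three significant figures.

252 W

First combine the parallel branches into one equivalent R_p, then R1 + R_p is a series pair.
R_p = (33.0×52.1)/(33.0+52.1) = 20.20 Ω
R_total = 2.77 + 20.20 = 22.97 Ω
I = V / R_total = 219 / 22.97 = 9.533 A
All the current flows through R1; use P = I²R.
P_R1 = (9.533)² × 2.77 = 251.7 W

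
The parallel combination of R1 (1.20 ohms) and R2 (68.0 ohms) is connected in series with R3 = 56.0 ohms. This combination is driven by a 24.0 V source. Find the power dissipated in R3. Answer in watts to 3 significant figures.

Reduce the parallel combination to a single R_p; the circuit then becomes R_p in series with the remaining resistor.
R_p = (1.20×68.0)/(1.20+68.0) = 1.179 Ω
R_total = R_p + 56.0 = 1.179 + 56.0 = 57.18 Ω
I = V / R_total = 24.0 / 57.18 = 0.4197 A
All the supply current flows through R3; use P = I²R3.
P_R3 = (0.4197)² × 56.0 = 9.866 W

9.87 W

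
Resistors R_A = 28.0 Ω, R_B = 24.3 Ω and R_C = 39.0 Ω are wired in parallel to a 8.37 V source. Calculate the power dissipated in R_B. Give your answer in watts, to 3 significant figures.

2.88 W

Every branch has 8.37 V across it, so for R_B the power is simply V²/R.
P_R_B = V² / R_B = (8.37)² / 24.3 Ω = 2.883 W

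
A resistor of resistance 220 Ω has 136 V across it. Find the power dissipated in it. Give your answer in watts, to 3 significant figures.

84.1 W

V and R are stated; P = V²/R avoids computing the current.
P = (136 V)² / 220 Ω = 84.07 W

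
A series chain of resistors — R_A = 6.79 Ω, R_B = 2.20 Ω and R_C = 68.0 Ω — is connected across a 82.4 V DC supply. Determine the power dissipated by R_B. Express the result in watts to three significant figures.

2.52 W

Every series element carries the same I. Get I from the total resistance, then P = I² × R_B.
R_total = 6.79 + 2.20 + 68.0 = 76.99 Ω
I = V / R_total = 82.4 / 76.99 = 1.070 A
P_R_B = I² × R_B = (1.070)² × 2.20 = 2.520 W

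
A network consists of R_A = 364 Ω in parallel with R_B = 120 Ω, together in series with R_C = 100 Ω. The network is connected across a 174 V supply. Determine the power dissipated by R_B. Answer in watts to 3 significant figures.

First find R_p for the parallel pair, then treat R_p + R_C as a series loop.
R_p = (364×120)/(364+120) = 90.25 Ω
R_total = R_p + 100 = 90.25 + 100 = 190.2 Ω
I = V / R_total = 174 / 190.2 = 0.9146 A
Voltage across the parallel pair: V_p = I × R_p = 0.9146 × 90.25 = 82.54 V
R_B has V_p across it, so P = V_p²/R_B.
P_R_B = (82.54)² / 120 = 56.77 W

56.8 W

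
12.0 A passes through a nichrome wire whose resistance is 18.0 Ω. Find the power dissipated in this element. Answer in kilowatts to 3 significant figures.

2.59 kW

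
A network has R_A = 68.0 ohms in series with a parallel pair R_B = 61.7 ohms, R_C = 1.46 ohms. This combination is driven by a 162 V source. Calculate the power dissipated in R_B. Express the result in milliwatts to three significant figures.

Reduce the parallel pair to R_p first; the network is then a simple series string.
R_p = (61.7×1.46)/(61.7+1.46) = 1.426 Ω
R_total = 68.0 + 1.426 = 69.43 Ω
I = V / R_total = 162 / 69.43 = 2.333 A
Voltage across the parallel pair: V_p = I × R_p = 2.333 × 1.426 = 3.328 V
R_B sees V_p directly, so P = V_p² / R_B.
P_R_B = (3.328)² / 61.7 = 0.1795 W

180 mW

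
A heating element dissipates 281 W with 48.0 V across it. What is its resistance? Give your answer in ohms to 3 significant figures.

From P = V I = I²R = V²/R, with the two given quantities we get R = V² / P.
R = (48.0)² / 281 = 8.199 Ω

8.20 Ω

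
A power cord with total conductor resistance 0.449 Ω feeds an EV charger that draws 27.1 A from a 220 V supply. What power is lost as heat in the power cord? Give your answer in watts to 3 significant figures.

330 W

The power cord and load are in series, so the same current flows in both; the loss is I²R_line.
The power cord carries the full 27.1 A.
P_line = I² R_line = (27.10)² × 0.449 = 329.8 W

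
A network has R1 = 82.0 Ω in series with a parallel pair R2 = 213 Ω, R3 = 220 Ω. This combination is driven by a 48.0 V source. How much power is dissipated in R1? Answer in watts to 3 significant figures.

5.22 W

Reduce the parallel pair to R_p first; the network is then a simple series string.
R_p = (213×220)/(213+220) = 108.2 Ω
R_total = 82.0 + 108.2 = 190.2 Ω
I = V / R_total = 48.0 / 190.2 = 0.2523 A
R1 carries the full series current, so P = I²R.
P_R1 = (0.2523)² × 82.0 = 5.221 W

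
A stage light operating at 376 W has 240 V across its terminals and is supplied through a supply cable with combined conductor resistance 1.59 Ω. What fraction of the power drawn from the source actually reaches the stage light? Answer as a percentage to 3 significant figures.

99.0 %

I = P / V = 376 / 240 = 1.567 A through the supply cable.
P_line = I² R_line = (1.567)² × 1.59 = 3.903 W
P_source = P_load + P_line = 376.0 + 3.903 = 379.9 W
η = P_load / P_source = 376.0 / 379.9 = 0.9897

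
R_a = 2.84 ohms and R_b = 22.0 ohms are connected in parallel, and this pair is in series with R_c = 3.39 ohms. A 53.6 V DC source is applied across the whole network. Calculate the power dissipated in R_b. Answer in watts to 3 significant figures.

23.7 W

Collapse the R_a‖R_b pair into one equivalent R_p; then R_p and R_c form a series string.
R_p = (2.84×22.0)/(2.84+22.0) = 2.515 Ω
R_total = R_p + 3.39 = 2.515 + 3.39 = 5.905 Ω
I = V / R_total = 53.6 / 5.905 = 9.077 A
Voltage across the parallel pair: V_p = I × R_p = 9.077 × 2.515 = 22.83 V
Use P = V²/R for R_b with V = V_p.
P_R_b = (22.83)² / 22.0 = 23.69 W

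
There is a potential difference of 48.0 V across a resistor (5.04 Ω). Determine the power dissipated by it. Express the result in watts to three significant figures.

We know the drop across the element and its resistance — P = V²/R, one step.
P = (48.0 V)² / 5.04 Ω = 457.1 W

457 W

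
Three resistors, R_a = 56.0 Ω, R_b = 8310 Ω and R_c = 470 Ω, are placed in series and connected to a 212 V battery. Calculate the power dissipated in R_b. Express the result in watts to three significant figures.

4.78 W

Every series element carries the same I. Get I from the total resistance, then P = I² × R_b.
R_total = 56.0 + 8310 + 470 = 8836 Ω
I = V / R_total = 212 / 8836 = 0.02399 A
P_R_b = I² × R_b = (0.02399)² × 8310 = 4.784 W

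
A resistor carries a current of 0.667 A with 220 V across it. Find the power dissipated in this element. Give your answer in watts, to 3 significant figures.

147 W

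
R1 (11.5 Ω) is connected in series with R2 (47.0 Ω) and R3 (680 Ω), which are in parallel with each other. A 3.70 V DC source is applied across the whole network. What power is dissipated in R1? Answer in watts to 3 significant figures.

First combine the parallel branches into one equivalent R_p, then R1 + R_p is a series pair.
R_p = (47.0×680)/(47.0+680) = 43.96 Ω
R_total = 11.5 + 43.96 = 55.46 Ω
I = V / R_total = 3.70 / 55.46 = 0.06671 A
R1 is in the main series path, so its power is I²R1.
P_R1 = (0.06671)² × 11.5 = 0.05118 W

0.0512 W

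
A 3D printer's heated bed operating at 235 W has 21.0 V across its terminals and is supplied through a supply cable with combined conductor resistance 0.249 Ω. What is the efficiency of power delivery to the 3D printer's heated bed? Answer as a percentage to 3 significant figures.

88.3 %

I = P / V = 235 / 21.0 = 11.19 A through the supply cable.
P_line = I² R_line = (11.19)² × 0.249 = 31.18 W
P_source = P_load + P_line = 235.0 + 31.18 = 266.2 W
η = P_load / P_source = 235.0 / 266.2 = 0.8829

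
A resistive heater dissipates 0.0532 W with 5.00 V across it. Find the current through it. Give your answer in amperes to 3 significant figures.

0.0106 A

The two known quantities fix the third via I = P / V.
I = 0.0532 / 5.00 = 0.01064 A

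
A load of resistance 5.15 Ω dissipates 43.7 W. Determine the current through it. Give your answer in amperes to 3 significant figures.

2.91 A

Rearranging the power relation for the two known quantities gives I = √(P / R).
I = √(43.7 / 5.15) = 2.913 A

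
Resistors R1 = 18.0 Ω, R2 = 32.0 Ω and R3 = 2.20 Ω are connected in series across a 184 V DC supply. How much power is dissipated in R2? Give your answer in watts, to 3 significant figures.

In a series string the same current flows through every resistor — find that current, then P = I²R for the one we want.
R_total = 18.0 + 32.0 + 2.20 = 52.20 Ω
I = V / R_total = 184 / 52.20 = 3.525 A
P_R2 = I² × R2 = (3.525)² × 32.0 = 397.6 W

398 W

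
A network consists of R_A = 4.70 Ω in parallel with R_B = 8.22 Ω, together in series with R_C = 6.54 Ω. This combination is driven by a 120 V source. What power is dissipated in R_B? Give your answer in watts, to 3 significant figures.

172 W

First find R_p for the parallel pair, then treat R_p + R_C as a series loop.
R_p = (4.70×8.22)/(4.70+8.22) = 2.990 Ω
R_total = R_p + 6.54 = 2.990 + 6.54 = 9.530 Ω
I = V / R_total = 120 / 9.530 = 12.59 A
Voltage across the parallel pair: V_p = I × R_p = 12.59 × 2.990 = 37.65 V
Use P = V²/R for R_B with V = V_p.
P_R_B = (37.65)² / 8.22 = 172.5 W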